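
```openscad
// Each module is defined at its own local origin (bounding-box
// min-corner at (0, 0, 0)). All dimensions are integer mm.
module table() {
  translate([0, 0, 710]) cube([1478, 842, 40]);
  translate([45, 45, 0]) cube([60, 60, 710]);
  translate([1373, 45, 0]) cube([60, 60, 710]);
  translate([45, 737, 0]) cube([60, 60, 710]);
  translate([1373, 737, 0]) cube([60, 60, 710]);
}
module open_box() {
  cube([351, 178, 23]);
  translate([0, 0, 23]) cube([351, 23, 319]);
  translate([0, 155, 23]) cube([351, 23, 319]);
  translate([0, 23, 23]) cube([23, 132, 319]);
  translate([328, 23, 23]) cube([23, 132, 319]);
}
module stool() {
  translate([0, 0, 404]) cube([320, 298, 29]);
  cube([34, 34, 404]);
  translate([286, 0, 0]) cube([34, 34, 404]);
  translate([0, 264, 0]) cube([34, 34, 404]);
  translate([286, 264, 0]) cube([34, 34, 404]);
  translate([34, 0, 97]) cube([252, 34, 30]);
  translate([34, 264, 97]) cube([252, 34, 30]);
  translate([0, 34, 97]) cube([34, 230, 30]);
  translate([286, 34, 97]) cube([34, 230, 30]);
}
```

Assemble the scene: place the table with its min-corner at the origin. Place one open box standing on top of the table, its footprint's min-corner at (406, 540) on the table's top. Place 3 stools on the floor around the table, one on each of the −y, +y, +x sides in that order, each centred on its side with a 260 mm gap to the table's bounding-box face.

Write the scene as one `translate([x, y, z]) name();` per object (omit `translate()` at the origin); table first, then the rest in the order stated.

table();
translate([406, 540, 750]) open_box();
translate([579, -558, 0]) stool();
translate([579, 1102, 0]) stool();
translate([1738, 272, 0]) stool();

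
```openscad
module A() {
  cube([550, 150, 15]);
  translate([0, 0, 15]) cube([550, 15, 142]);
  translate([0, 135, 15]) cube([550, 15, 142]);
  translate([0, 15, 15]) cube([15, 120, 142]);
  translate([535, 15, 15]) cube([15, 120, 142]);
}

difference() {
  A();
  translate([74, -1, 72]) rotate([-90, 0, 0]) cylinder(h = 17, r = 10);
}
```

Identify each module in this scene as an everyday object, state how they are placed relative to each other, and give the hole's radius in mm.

A is an open box. The open box has a circular hole through its front wall. The hole's radius is 10 mm.

The subtracted cylinder has r = 10 mm.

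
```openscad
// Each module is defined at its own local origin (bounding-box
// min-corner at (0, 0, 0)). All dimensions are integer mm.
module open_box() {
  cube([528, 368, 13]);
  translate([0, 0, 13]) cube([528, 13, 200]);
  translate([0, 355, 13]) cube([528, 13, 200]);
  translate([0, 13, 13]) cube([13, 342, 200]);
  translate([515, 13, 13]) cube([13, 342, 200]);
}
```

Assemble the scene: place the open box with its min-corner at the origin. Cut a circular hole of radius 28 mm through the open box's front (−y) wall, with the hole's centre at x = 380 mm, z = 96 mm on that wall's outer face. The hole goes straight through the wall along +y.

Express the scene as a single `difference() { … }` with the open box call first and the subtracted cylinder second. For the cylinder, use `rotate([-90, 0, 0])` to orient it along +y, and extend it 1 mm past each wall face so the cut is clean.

difference() {
  open_box();
  translate([380, -1, 96]) rotate([-90, 0, 0]) cylinder(h = 15, r = 28);
}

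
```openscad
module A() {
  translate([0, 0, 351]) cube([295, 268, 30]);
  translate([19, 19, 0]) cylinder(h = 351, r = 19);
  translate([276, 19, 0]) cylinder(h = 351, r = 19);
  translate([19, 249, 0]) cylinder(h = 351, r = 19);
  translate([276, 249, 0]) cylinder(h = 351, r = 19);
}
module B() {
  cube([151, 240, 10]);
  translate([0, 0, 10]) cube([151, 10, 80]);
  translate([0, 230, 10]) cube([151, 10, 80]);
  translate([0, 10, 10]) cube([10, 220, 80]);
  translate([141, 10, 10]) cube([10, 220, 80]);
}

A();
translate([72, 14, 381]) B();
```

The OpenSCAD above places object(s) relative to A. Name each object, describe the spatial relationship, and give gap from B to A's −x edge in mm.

A is a stool. B is an open box. The open box is on top of the stool, centred. The gap from the open box to the stool's −x edge is 72 mm.

The open box's min-x is at 72; the stool's min-x is 0; gap = 72 mm.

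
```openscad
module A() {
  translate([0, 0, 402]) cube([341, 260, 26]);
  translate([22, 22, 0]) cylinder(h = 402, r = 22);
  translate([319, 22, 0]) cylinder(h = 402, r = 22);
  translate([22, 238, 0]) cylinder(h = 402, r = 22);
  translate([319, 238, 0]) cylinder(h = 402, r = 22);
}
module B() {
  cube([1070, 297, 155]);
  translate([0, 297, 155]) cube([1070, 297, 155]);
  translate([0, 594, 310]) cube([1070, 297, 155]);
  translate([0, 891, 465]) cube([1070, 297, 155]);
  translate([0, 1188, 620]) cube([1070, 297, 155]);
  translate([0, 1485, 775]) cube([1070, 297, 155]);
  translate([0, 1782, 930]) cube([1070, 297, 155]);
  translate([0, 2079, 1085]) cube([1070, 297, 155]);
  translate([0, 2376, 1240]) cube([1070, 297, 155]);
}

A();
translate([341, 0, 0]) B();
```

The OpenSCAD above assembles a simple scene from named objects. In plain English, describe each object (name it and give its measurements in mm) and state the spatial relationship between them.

A is a four-legged stool. The seat is a 341×260×26 mm slab whose top surface is at z = 428 mm; four round legs, each 44 mm in diameter, run from the floor (z = 0) to the underside of the seat, each leg's axis is inset half a diameter from the nearest pair of seat edges (so the leg's bounding box is flush with the corner).

B is a run of 9 identical solid stair steps. Each tread is 1070×297 mm and each step block is 155 mm high. Step 1 rests on the floor; step k is offset from step 1 by (k−1)×297 mm in y and (k−1)×155 mm in z.

The staircase is against the stool's +x side, with their −y faces flush.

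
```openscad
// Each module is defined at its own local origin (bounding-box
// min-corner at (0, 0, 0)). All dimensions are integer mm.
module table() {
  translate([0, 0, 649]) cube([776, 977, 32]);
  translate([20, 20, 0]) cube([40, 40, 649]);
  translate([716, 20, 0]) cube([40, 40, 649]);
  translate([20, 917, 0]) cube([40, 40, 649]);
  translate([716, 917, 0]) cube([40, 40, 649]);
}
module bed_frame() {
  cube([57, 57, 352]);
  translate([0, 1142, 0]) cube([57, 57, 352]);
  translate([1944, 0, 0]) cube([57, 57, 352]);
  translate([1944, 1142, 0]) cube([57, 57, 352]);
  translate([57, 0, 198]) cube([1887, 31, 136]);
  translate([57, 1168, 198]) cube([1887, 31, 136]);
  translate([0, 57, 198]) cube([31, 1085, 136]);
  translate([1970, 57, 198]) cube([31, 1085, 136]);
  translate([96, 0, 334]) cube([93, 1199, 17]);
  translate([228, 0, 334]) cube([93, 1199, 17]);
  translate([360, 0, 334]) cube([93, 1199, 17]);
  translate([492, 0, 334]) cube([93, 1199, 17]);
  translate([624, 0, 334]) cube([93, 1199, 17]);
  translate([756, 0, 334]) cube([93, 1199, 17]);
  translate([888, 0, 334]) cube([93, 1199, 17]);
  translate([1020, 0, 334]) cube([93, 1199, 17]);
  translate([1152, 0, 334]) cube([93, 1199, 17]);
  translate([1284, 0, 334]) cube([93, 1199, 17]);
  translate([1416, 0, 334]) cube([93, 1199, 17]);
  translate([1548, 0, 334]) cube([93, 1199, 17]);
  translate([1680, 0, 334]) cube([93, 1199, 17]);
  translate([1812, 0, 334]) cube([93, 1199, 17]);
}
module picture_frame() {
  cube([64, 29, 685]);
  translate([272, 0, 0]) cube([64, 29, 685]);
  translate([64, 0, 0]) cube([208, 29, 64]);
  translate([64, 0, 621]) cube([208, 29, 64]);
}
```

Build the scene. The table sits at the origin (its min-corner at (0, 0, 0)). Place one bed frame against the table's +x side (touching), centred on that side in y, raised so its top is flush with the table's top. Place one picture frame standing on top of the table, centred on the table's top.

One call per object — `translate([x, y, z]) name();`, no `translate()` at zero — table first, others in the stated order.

table();
translate([776, -111, 329]) bed_frame();
translate([220, 474, 681]) picture_frame();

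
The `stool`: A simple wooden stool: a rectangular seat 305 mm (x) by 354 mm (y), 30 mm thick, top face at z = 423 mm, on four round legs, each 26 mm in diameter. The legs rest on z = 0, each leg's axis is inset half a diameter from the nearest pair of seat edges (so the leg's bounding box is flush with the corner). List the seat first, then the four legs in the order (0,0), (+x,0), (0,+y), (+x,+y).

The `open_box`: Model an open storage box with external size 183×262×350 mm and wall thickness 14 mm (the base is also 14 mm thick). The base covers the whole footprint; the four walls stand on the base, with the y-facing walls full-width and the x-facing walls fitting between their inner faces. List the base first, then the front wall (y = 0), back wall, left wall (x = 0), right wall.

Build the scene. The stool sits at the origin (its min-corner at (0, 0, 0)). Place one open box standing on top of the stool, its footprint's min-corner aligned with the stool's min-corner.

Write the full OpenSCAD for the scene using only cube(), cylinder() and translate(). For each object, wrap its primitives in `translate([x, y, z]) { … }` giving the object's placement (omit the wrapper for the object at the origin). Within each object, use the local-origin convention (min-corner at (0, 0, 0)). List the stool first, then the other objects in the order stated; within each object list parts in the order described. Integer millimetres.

translate([0, 0, 393]) cube([305, 354, 30]);
translate([13, 13, 0]) cylinder(h = 393, r = 13);
translate([292, 13, 0]) cylinder(h = 393, r = 13);
translate([13, 341, 0]) cylinder(h = 393, r = 13);
translate([292, 341, 0]) cylinder(h = 393, r = 13);
translate([0, 0, 423]) {
  cube([183, 262, 14]);
  translate([0, 0, 14]) cube([183, 14, 336]);
  translate([0, 248, 14]) cube([183, 14, 336]);
  translate([0, 14, 14]) cube([14, 234, 336]);
  translate([169, 14, 14]) cube([14, 234, 336]);
}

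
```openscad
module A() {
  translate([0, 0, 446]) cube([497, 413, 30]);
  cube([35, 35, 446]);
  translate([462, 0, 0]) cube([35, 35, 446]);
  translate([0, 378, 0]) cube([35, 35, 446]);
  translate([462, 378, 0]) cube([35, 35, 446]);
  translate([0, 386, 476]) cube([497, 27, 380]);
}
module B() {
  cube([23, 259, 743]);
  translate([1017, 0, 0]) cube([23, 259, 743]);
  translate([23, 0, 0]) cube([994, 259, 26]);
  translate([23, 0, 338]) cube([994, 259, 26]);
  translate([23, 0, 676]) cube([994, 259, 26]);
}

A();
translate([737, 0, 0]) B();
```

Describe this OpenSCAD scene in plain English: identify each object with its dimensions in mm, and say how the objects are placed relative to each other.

A is a chair. The seat is a 497×413×30 mm slab with its top at z = 476 mm, on four 35×35 mm corner legs (flush with the seat edges, standing on z = 0). A flat backrest 27 mm thick, 380 mm tall, spans the full seat width and rises from the seat top along its +y edge, rear face flush with the rear of the seat.

B is a bookshelf 1040 mm wide overall, 259 mm deep and 743 mm tall. The two sides are 23 mm thick vertical panels. 3 horizontal shelves of 26 mm thickness span between the inner faces of the sides; the lowest shelf sits on the floor and shelves are stacked with a clear vertical gap of 312 mm between each pair.

The bookshelf is on the floor beside the chair on its +x side.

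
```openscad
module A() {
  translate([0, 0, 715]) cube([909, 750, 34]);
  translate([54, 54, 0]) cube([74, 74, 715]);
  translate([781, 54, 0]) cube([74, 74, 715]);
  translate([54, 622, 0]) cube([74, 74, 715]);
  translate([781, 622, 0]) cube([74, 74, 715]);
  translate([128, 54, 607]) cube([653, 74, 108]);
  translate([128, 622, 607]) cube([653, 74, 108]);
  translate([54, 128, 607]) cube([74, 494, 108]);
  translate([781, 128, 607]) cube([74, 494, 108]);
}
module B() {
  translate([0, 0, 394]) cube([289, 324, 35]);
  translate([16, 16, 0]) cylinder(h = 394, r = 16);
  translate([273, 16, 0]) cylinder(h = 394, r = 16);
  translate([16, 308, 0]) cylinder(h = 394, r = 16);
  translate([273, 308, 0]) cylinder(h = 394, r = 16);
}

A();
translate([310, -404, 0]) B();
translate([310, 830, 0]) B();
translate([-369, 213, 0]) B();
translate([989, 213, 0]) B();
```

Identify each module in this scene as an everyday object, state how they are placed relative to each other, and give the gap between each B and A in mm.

A is a table. B is a stool. Four stools sit around the table at the −y, +y, −x, +x sides. The gap between each stool and the table is 80 mm.

Each stool's nearest face is 80 mm from the table's bounding box.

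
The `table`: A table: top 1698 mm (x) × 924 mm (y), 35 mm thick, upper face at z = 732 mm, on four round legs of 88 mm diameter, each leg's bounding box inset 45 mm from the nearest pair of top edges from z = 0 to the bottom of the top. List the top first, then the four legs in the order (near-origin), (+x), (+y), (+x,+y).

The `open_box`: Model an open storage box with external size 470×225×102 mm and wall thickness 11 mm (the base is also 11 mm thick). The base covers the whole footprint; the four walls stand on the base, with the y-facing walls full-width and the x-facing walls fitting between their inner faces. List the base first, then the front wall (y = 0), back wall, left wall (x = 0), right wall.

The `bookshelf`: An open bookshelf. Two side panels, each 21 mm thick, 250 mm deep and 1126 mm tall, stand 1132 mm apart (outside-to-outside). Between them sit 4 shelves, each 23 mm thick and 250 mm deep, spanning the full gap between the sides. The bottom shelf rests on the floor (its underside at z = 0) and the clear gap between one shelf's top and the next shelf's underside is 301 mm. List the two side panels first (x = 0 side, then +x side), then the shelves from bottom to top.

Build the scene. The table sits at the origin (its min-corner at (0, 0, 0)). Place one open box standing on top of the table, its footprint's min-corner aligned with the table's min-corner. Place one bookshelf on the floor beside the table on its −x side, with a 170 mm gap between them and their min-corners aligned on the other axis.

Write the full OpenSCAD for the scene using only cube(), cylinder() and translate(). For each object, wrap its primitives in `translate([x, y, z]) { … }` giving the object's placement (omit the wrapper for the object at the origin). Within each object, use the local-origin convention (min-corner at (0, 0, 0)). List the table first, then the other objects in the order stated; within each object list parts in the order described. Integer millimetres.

translate([0, 0, 697]) cube([1698, 924, 35]);
translate([89, 89, 0]) cylinder(h = 697, r = 44);
translate([1609, 89, 0]) cylinder(h = 697, r = 44);
translate([89, 835, 0]) cylinder(h = 697, r = 44);
translate([1609, 835, 0]) cylinder(h = 697, r = 44);
translate([0, 0, 732]) {
  cube([470, 225, 11]);
  translate([0, 0, 11]) cube([470, 11, 91]);
  translate([0, 214, 11]) cube([470, 11, 91]);
  translate([0, 11, 11]) cube([11, 203, 91]);
  translate([459, 11, 11]) cube([11, 203, 91]);
}
translate([-1302, 0, 0]) {
  cube([21, 250, 1126]);
  translate([1111, 0, 0]) cube([21, 250, 1126]);
  translate([21, 0, 0]) cube([1090, 250, 23]);
  translate([21, 0, 324]) cube([1090, 250, 23]);
  translate([21, 0, 648]) cube([1090, 250, 23]);
  translate([21, 0, 972]) cube([1090, 250, 23]);
}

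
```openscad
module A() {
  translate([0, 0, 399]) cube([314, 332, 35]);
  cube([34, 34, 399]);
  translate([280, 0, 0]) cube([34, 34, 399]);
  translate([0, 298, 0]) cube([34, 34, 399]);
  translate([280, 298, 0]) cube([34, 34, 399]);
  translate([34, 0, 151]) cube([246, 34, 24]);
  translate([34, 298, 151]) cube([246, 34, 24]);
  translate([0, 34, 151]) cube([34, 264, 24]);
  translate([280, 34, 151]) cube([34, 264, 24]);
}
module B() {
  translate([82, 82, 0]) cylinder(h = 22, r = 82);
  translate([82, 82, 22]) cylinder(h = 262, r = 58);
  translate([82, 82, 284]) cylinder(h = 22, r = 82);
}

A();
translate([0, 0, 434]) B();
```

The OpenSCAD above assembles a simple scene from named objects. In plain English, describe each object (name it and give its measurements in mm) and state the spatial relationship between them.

A is a simple wooden stool: a rectangular seat 314 mm (x) by 332 mm (y), 35 mm thick, top face at z = 434 mm, on four square legs, each 34×34 mm in cross-section. The legs rest on z = 0, each flush with a corner of the seat. Four stretchers, 34 mm wide and 24 mm tall, connect adjacent legs with their undersides at z = 151 mm, each running between the inner faces of the legs it joins and aligned with the legs' outer faces on the other axis.

B is a spool: two coaxial disc flanges of radius 82 mm and thickness 22 mm, joined by a core cylinder of radius 58 mm and height 262 mm. The lower flange rests on z = 0 and the three cylinders share a vertical axis.

The spool is on top of the stool.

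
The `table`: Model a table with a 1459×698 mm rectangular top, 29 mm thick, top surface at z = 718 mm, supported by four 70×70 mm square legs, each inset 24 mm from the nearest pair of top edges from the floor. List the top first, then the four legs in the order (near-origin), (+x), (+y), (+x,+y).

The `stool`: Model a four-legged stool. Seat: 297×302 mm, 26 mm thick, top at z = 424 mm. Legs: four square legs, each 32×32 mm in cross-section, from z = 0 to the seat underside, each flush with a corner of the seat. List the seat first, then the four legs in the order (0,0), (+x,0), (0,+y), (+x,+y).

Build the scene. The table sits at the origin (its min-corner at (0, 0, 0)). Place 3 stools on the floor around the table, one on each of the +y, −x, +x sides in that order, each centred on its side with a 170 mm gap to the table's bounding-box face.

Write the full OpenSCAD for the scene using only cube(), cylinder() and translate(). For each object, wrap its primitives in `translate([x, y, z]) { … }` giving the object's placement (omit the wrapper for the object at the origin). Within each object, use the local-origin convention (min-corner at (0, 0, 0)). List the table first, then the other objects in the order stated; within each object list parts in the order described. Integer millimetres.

translate([0, 0, 689]) cube([1459, 698, 29]);
translate([24, 24, 0]) cube([70, 70, 689]);
translate([1365, 24, 0]) cube([70, 70, 689]);
translate([24, 604, 0]) cube([70, 70, 689]);
translate([1365, 604, 0]) cube([70, 70, 689]);
translate([581, 868, 0]) {
  translate([0, 0, 398]) cube([297, 302, 26]);
  cube([32, 32, 398]);
  translate([265, 0, 0]) cube([32, 32, 398]);
  translate([0, 270, 0]) cube([32, 32, 398]);
  translate([265, 270, 0]) cube([32, 32, 398]);
}
translate([-467, 198, 0]) {
  translate([0, 0, 398]) cube([297, 302, 26]);
  cube([32, 32, 398]);
  translate([265, 0, 0]) cube([32, 32, 398]);
  translate([0, 270, 0]) cube([32, 32, 398]);
  translate([265, 270, 0]) cube([32, 32, 398]);
}
translate([1629, 198, 0]) {
  translate([0, 0, 398]) cube([297, 302, 26]);
  cube([32, 32, 398]);
  translate([265, 0, 0]) cube([32, 32, 398]);
  translate([0, 270, 0]) cube([32, 32, 398]);
  translate([265, 270, 0]) cube([32, 32, 398]);
}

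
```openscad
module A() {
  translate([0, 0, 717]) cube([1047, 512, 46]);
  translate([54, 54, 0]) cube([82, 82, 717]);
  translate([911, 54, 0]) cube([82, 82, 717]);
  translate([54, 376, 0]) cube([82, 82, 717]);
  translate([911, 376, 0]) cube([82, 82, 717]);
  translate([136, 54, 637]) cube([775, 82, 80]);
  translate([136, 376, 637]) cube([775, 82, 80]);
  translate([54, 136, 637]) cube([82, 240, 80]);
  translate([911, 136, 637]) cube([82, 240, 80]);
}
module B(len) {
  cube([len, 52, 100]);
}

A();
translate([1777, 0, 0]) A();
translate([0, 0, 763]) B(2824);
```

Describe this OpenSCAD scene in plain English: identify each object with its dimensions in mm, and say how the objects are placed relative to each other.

A is a rectangular dining table. The top is 1047×512×46 mm with its upper surface at z = 763 mm. It stands on four 82×82 mm square legs, each inset 54 mm from the nearest pair of top edges, running from the floor to the underside of the top. Four apron rails, 82 mm thick and 80 mm tall, run between adjacent legs with their top edges flush with the underside of the top and their outer faces flush with the legs' outer faces.

B is a rectangular beam 2824 mm long (x), 52 mm deep (y), 100 mm thick (z).

The beam spans the tops of two tables placed 730 mm apart, resting at z = 763 mm.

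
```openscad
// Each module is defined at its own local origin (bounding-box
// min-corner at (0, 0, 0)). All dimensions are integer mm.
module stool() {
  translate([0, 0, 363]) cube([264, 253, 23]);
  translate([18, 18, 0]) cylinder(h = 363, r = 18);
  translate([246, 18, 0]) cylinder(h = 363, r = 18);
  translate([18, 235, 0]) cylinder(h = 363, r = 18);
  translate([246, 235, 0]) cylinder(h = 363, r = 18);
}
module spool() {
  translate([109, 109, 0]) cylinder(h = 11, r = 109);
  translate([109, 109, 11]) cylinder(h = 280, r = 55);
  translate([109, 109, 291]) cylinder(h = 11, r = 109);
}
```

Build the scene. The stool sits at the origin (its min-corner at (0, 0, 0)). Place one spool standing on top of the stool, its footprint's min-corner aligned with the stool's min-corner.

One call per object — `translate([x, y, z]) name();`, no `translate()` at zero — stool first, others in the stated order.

stool();
translate([0, 0, 386]) spool();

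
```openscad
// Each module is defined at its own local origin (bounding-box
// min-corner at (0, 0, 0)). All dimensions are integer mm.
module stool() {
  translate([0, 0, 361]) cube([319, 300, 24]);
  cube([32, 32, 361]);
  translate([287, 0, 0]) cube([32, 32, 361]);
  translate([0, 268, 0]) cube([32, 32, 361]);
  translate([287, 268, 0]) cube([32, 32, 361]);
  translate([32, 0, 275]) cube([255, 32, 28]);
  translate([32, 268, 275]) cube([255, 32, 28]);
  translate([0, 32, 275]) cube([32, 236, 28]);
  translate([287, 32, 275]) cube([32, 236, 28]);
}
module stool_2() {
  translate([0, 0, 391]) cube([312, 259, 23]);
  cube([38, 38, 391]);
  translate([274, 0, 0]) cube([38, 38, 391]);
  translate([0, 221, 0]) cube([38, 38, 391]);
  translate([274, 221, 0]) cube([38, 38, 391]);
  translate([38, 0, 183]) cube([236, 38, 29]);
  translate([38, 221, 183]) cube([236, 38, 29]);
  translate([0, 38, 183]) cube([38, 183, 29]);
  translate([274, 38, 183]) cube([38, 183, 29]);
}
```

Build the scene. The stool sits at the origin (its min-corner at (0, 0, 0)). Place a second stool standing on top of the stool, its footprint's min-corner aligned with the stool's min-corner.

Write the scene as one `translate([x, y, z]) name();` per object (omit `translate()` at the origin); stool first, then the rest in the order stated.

stool();
translate([0, 0, 385]) stool_2();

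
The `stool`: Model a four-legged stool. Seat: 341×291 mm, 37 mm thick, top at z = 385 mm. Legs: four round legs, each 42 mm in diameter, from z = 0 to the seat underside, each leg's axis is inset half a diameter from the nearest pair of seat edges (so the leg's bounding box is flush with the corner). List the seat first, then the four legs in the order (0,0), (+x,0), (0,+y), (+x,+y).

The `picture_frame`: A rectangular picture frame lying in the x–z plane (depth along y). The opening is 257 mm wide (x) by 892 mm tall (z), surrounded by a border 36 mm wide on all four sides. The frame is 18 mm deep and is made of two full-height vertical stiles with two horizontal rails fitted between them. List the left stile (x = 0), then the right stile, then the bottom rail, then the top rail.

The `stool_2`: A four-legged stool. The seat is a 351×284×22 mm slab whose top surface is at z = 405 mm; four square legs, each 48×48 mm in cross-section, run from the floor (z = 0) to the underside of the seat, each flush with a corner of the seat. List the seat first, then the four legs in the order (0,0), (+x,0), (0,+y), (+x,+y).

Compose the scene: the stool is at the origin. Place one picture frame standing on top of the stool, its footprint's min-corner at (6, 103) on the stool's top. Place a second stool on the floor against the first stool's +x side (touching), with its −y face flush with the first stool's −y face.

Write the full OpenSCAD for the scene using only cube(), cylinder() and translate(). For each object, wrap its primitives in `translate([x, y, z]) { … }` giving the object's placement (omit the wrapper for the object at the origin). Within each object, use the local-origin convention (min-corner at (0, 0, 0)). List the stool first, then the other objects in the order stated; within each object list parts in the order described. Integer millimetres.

translate([0, 0, 348]) cube([341, 291, 37]);
translate([21, 21, 0]) cylinder(h = 348, r = 21);
translate([320, 21, 0]) cylinder(h = 348, r = 21);
translate([21, 270, 0]) cylinder(h = 348, r = 21);
translate([320, 270, 0]) cylinder(h = 348, r = 21);
translate([6, 103, 385]) {
  cube([36, 18, 964]);
  translate([293, 0, 0]) cube([36, 18, 964]);
  translate([36, 0, 0]) cube([257, 18, 36]);
  translate([36, 0, 928]) cube([257, 18, 36]);
}
translate([341, 0, 0]) {
  translate([0, 0, 383]) cube([351, 284, 22]);
  cube([48, 48, 383]);
  translate([303, 0, 0]) cube([48, 48, 383]);
  translate([0, 236, 0]) cube([48, 48, 383]);
  translate([303, 236, 0]) cube([48, 48, 383]);
}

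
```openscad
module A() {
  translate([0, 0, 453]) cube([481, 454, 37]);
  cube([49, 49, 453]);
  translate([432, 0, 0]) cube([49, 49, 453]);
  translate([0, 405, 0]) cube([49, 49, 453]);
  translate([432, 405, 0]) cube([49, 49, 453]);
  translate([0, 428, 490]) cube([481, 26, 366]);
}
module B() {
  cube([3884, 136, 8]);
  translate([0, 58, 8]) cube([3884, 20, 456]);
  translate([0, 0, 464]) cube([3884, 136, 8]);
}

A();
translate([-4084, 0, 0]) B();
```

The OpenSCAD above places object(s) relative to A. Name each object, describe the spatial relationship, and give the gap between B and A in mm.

The I-beam's nearest face is 200 mm from the chair's −x face.

A is a chair. B is an I-beam. The I-beam is on the floor beside the chair on its −x side. The gap between the I-beam and the chair is 200 mm.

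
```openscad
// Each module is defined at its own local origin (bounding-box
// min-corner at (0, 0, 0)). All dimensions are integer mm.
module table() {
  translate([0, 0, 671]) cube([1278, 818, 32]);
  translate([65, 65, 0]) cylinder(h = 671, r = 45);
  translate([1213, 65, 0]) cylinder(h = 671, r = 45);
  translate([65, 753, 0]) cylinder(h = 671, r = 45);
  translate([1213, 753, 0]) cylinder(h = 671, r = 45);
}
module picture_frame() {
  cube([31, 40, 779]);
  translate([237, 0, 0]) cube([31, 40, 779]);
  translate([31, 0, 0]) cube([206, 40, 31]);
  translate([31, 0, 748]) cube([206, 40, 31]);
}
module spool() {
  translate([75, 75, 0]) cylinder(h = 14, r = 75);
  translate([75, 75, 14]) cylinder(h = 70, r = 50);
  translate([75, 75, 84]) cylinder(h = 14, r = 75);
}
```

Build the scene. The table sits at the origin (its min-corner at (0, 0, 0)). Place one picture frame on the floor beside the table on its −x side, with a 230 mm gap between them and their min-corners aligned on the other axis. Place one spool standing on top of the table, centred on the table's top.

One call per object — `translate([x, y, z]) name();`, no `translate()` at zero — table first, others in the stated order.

table();
translate([-498, 0, 0]) picture_frame();
translate([564, 334, 703]) spool();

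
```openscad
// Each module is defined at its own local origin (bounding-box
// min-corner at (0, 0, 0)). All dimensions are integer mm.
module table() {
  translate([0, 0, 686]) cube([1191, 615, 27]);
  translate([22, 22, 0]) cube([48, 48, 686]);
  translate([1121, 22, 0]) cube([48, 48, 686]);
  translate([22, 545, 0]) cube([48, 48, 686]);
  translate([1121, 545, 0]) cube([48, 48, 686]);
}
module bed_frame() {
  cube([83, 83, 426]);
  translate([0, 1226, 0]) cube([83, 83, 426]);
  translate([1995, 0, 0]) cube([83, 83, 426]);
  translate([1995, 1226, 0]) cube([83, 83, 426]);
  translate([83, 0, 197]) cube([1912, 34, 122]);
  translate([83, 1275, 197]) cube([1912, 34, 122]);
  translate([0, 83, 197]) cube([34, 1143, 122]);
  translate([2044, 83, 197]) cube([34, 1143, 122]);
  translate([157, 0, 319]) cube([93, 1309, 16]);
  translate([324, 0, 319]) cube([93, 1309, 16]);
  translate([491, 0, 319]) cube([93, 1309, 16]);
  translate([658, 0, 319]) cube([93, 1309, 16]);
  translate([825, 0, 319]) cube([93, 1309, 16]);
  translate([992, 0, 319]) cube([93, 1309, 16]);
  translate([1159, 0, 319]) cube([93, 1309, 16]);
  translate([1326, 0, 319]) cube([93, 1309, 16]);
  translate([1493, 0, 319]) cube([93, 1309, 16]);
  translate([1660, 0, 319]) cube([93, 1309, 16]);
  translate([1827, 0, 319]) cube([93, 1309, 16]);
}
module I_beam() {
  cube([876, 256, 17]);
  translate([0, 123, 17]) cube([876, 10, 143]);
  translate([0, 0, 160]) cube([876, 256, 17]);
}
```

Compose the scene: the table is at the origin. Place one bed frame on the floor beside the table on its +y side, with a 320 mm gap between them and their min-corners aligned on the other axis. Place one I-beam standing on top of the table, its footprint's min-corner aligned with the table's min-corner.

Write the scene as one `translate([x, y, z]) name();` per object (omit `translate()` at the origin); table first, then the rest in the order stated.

table();
translate([0, 935, 0]) bed_frame();
translate([0, 0, 713]) I_beam();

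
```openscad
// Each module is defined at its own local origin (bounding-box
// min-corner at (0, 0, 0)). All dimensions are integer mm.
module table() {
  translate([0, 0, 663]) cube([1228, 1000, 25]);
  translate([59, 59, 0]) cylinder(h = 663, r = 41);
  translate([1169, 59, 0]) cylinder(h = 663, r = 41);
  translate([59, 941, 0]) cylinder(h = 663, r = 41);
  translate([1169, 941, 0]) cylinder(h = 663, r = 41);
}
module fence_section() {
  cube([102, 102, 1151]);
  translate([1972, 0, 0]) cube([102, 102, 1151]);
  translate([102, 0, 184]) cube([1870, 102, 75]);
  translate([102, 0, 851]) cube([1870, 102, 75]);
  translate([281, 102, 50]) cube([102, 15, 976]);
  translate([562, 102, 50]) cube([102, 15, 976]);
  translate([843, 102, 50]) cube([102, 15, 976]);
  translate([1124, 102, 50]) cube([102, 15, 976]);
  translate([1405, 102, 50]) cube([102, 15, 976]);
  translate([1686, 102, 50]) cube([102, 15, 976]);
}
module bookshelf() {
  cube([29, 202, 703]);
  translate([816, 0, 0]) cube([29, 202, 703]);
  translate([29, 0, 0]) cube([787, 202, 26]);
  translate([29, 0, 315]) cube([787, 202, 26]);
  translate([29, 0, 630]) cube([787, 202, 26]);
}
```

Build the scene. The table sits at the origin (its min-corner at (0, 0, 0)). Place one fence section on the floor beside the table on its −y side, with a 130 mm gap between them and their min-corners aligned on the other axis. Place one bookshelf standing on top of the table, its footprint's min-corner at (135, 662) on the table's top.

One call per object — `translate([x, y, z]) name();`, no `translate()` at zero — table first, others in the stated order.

table();
translate([0, -247, 0]) fence_section();
translate([135, 662, 688]) bookshelf();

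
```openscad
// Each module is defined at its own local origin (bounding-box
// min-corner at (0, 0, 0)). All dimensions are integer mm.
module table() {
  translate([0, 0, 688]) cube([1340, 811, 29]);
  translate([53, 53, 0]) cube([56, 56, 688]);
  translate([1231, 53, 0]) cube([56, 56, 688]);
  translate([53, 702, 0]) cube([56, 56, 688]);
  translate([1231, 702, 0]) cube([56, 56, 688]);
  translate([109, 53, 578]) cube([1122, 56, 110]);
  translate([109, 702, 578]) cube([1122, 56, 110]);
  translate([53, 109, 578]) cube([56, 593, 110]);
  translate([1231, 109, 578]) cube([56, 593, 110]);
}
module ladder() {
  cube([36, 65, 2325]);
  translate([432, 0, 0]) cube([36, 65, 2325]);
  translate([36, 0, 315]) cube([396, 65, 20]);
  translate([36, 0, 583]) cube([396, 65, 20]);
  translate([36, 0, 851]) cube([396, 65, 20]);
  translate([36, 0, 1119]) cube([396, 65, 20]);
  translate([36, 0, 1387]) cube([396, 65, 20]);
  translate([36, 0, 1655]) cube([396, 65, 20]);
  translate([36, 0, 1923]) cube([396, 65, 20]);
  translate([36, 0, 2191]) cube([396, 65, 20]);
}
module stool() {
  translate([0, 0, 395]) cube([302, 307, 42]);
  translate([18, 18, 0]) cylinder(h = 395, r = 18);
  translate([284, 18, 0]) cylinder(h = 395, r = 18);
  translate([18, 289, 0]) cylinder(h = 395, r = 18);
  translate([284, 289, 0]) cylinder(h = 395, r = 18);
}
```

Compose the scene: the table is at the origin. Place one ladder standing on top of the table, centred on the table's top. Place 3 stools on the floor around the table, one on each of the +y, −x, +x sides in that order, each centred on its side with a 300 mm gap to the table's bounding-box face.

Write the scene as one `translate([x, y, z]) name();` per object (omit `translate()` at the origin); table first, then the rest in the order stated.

table();
translate([436, 373, 717]) ladder();
translate([519, 1111, 0]) stool();
translate([-602, 252, 0]) stool();
translate([1640, 252, 0]) stool();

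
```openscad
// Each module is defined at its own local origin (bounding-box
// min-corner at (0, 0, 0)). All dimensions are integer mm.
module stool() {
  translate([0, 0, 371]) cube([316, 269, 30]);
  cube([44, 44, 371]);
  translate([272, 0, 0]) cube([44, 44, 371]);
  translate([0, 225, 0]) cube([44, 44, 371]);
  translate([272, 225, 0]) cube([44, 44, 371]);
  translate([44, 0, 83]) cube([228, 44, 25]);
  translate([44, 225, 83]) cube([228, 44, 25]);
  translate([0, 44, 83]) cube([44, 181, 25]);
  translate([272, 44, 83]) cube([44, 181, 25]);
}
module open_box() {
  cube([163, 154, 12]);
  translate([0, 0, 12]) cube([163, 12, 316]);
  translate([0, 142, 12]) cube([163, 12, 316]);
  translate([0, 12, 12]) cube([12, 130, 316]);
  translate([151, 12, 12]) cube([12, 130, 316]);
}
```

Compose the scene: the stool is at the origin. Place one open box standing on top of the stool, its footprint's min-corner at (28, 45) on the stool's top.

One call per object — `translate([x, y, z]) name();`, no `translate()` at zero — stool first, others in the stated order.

stool();
translate([28, 45, 401]) open_box();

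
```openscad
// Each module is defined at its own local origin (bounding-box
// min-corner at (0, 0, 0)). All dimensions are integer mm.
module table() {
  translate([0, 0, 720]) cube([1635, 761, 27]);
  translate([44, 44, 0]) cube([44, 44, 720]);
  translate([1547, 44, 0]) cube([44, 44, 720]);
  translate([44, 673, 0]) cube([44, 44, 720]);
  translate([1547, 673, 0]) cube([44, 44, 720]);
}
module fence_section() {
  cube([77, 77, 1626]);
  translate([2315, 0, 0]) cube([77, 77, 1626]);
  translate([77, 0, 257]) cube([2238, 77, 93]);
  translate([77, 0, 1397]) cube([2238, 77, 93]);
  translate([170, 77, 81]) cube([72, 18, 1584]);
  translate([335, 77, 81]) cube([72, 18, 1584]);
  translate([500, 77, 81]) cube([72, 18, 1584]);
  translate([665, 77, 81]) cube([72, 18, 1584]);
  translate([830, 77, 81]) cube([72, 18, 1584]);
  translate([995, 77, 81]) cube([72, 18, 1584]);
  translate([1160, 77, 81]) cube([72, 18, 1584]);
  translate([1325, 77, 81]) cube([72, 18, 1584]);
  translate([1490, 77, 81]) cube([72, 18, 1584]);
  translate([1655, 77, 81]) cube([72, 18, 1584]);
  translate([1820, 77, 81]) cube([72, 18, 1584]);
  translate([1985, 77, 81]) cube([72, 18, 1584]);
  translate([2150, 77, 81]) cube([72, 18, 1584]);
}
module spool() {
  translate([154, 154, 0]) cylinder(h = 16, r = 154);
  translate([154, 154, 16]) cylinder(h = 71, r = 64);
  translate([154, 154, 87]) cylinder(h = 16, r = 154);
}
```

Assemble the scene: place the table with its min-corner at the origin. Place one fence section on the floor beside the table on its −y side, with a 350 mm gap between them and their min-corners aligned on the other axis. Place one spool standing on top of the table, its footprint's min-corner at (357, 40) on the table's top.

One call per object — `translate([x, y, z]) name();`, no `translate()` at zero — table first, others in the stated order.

table();
translate([0, -445, 0]) fence_section();
translate([357, 40, 747]) spool();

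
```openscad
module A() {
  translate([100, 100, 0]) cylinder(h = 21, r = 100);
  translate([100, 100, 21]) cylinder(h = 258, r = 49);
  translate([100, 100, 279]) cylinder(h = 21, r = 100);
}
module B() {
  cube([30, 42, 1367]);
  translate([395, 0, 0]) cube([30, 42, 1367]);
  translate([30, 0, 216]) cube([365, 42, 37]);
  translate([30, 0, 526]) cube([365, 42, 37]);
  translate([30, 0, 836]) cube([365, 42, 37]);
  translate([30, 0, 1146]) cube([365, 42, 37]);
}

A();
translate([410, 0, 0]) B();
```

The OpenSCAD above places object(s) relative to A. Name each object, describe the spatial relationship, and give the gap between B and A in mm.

A is a spool. B is a ladder. The ladder is on the floor beside the spool on its +x side. The gap between the ladder and the spool is 210 mm.

The ladder's nearest face is 210 mm from the spool's +x face.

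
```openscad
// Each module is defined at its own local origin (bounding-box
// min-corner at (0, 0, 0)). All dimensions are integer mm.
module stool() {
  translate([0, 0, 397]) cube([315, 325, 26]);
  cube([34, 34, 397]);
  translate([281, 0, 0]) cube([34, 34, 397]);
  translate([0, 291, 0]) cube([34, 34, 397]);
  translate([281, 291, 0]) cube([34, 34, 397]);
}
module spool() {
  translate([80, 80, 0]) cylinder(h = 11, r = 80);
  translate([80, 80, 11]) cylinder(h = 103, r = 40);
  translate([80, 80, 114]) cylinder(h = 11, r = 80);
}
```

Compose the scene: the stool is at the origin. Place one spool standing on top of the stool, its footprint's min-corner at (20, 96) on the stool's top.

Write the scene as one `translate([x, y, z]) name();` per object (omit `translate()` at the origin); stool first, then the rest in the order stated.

stool();
translate([20, 96, 423]) spool();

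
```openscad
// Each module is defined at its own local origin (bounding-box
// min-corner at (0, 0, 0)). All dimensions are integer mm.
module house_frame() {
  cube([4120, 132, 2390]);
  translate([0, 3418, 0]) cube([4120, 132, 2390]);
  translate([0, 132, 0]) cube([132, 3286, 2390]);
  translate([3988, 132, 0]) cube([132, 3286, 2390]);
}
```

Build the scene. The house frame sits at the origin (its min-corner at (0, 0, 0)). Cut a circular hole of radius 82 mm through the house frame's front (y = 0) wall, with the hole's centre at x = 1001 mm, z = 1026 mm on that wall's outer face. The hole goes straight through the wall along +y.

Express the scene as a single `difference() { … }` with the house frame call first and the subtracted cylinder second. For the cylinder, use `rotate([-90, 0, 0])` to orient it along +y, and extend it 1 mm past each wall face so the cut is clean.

difference() {
  house_frame();
  translate([1001, -1, 1026]) rotate([-90, 0, 0]) cylinder(h = 134, r = 82);
}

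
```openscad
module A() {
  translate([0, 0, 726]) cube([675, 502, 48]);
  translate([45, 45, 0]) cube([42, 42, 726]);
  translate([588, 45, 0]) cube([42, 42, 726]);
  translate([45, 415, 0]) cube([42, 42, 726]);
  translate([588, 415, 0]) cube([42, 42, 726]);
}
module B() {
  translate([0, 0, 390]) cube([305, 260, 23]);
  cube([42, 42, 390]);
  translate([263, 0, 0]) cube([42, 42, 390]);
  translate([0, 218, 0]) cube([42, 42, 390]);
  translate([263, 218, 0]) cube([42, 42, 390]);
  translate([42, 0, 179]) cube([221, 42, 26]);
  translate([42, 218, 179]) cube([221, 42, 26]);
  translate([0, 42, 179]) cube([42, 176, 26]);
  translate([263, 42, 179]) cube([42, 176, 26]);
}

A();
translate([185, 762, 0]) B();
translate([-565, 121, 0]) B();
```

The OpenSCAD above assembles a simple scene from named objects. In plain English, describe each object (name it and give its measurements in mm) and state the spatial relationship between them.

A is a rectangular dining table. The top is 675×502×48 mm with its upper surface at z = 774 mm. It stands on four 42×42 mm square legs, each inset 45 mm from the nearest pair of top edges, running from the floor to the underside of the top.

B is a four-legged stool. The seat is 305×260 mm, 23 mm thick, top at z = 413 mm. It stands on four square legs, each 42×42 mm in cross-section, from z = 0 to the seat underside, each flush with a corner of the seat. Four stretchers, 42 mm wide and 26 mm tall, connect adjacent legs with their undersides at z = 179 mm, each running between the inner faces of the legs it joins and aligned with the legs' outer faces on the other axis.

Two stools sit around the table at the +y, −x sides.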